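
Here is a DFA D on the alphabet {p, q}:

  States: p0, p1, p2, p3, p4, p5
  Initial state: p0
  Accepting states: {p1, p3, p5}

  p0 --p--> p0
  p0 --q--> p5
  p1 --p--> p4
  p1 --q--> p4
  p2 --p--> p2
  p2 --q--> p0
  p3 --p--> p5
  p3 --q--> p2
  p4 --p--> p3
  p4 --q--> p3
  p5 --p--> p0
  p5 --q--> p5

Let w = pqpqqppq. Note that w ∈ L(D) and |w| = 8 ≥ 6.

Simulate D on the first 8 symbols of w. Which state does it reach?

p5

Run of D on the first 8 characters of w = p q p q q p p q:
  step 0: p0  (start)
  step 1: p0  (read p: p0→p0)
  step 2: p5  (read q: p0→p5)
  step 3: p0  (read p: p5→p0)
  step 4: p5  (read q: p0→p5)
  step 5: p5  (read q: p5→p5)
  step 6: p0  (read p: p5→p0)
  step 7: p0  (read p: p0→p0)
  step 8: p5  (read q: p0→p5)

After reading 8 characters, D is in state p5.
(This kind of state-tracing is the core of the pumping-lemma construction: with 6 states, pigeonhole forces a repeat within the first 6 steps.)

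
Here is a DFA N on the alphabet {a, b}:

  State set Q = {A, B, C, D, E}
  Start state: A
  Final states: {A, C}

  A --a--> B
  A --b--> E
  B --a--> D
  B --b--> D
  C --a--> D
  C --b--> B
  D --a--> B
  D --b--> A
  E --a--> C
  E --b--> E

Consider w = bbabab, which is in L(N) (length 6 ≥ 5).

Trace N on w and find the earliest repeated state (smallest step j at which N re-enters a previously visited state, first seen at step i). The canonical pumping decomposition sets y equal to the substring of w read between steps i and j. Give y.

State sequence: A -b-> E -b-> E -a-> C -b-> B -a-> D -b-> A
First repeat at step 2: E was already visited.

So i = 1, j = 2, giving x = w[0:1] = b, y = w[1:2] = b, z = w[2:6] = abab.
Check: |xy| = 2 ≤ 5 and |y| = 1 ≥ 1. Reading y takes N from E back to E, so every xyⁱz is accepted.

b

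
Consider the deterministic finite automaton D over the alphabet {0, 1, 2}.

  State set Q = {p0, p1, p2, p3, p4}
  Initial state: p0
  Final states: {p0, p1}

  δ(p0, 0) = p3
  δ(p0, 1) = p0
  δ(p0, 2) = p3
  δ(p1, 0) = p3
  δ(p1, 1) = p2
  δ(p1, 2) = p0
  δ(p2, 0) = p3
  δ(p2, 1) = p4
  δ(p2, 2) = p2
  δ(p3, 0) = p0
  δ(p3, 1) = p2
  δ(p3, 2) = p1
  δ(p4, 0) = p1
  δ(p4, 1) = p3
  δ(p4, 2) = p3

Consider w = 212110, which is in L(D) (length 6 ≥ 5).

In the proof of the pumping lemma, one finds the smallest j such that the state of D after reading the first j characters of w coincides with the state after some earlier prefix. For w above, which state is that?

p2

State sequence: p0 -2-> p3 -1-> p2 -2-> p2 -1-> p4 -1-> p3 -0-> p0
First repeat at step 3: p2 was already visited.

The earliest repeat is at step j = 3: D is in p2, which it already visited at step i = 2.
Pumping length from the standard proof: p = 5 (the number of states). The repeated state found above gives |xy| = j ≤ 5 and |y| = j − i ≥ 1.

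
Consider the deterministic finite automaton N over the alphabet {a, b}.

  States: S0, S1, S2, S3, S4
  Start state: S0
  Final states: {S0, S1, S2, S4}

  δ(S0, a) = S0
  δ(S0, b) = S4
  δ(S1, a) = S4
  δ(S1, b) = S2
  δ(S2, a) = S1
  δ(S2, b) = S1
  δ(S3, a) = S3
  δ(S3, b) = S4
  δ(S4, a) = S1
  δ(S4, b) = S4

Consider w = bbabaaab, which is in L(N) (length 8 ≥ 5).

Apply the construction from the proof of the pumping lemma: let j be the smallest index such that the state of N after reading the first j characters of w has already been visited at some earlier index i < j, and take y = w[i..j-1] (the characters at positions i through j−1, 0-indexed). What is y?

State sequence: S0 -b-> S4 -b-> S4 -a-> S1 -b-> S2 -a-> S1 -a-> S4 -a-> S1 -b-> S2
First repeat at step 2: S4 was already visited.

So i = 1, j = 2, giving x = w[0:1] = b, y = w[1:2] = b, z = w[2:8] = abaaab.
Check: |xy| = 2 ≤ 5 and |y| = 1 ≥ 1. Reading y takes N from S4 back to S4, so every xyⁱz is accepted.

b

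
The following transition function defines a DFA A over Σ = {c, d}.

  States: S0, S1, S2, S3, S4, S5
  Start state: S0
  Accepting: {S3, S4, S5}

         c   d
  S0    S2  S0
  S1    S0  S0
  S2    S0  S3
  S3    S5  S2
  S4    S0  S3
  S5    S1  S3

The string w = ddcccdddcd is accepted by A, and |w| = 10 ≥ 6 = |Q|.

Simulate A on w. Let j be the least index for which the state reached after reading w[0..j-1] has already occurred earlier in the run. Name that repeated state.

S0

State sequence: S0 -d-> S0 -d-> S0 -c-> S2 -c-> S0 -c-> S2 -d-> S3 -d-> S2 -d-> S3 -c-> S5 -d-> S3
First repeat at step 1: S0 was already visited.

The earliest repeat is at step j = 1: A is in S0, which it already visited at step i = 0.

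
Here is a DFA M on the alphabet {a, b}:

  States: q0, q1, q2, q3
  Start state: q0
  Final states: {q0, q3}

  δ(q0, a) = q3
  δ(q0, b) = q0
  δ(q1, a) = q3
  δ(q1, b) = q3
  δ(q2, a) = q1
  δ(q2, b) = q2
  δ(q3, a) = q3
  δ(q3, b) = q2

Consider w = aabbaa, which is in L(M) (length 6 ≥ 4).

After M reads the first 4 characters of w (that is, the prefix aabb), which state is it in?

State sequence: q0 -a-> q3 -a-> q3 -b-> q2 -b-> q2

After reading 4 characters, M is in state q2.
(This kind of state-tracing is the core of the pumping-lemma construction: with 4 states, pigeonhole forces a repeat within the first 4 steps.)

q2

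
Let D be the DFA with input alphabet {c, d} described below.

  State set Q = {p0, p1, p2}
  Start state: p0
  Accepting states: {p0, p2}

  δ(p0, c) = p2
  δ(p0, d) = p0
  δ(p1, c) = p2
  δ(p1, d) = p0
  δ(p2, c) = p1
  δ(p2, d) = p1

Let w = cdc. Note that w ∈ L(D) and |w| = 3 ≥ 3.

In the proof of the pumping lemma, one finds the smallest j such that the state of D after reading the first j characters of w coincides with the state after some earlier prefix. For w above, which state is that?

p2

State sequence: p0 -c-> p2 -d-> p1 -c-> p2
First repeat at step 3: p2 was already visited.

The earliest repeat is at step j = 3: D is in p2, which it already visited at step i = 1.
The DFA has 3 states, so the proof of the pumping lemma guarantees a repeated state among the first 3+1 visited; the segment between the two visits is the pumpable y.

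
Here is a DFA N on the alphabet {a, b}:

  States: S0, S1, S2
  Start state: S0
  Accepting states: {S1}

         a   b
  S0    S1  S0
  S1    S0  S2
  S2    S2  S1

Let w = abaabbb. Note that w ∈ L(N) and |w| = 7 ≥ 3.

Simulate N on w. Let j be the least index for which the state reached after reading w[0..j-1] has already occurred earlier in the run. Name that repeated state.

State sequence: S0 -a-> S1 -b-> S2 -a-> S2 -a-> S2 -b-> S1 -b-> S2 -b-> S1
First repeat at step 3: S2 was already visited.

The earliest repeat is at step j = 3: N is in S2, which it already visited at step i = 2.

S2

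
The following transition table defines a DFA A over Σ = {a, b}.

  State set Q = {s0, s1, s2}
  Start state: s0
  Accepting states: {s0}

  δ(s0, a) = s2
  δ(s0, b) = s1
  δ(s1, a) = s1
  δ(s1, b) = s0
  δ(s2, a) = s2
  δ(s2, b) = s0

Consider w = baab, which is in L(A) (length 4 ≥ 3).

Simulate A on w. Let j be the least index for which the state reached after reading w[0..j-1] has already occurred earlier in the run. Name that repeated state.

s1

State sequence: s0 -b-> s1 -a-> s1 -a-> s1 -b-> s0
First repeat at step 2: s1 was already visited.

The earliest repeat is at step j = 2: A is in s1, which it already visited at step i = 1.
Since A has 3 states, any run of length ≥ 3 visits 3+1 states, so by pigeonhole some state repeats within the first 3 steps — that repeat gives the pumpable loop.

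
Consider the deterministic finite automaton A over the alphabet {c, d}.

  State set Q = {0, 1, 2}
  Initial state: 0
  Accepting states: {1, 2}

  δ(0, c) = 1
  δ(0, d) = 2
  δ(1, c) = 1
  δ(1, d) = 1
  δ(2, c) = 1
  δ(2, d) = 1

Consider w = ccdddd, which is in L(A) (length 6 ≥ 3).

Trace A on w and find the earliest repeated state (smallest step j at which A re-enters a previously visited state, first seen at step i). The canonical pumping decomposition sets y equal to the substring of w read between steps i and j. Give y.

c

State sequence: 0 -c-> 1 -c-> 1 -d-> 1 -d-> 1 -d-> 1 -d-> 1
First repeat at step 2: 1 was already visited.

So i = 1, j = 2, giving x = w[0:1] = c, y = w[1:2] = c, z = w[2:6] = dddd.
Check: |xy| = 2 ≤ 3 and |y| = 1 ≥ 1. Reading y takes A from 1 back to 1, so every xyⁱz is accepted.
Since A has 3 states, any run of length ≥ 3 visits 3+1 states, so by pigeonhole some state repeats within the first 3 steps — that repeat gives the pumpable loop.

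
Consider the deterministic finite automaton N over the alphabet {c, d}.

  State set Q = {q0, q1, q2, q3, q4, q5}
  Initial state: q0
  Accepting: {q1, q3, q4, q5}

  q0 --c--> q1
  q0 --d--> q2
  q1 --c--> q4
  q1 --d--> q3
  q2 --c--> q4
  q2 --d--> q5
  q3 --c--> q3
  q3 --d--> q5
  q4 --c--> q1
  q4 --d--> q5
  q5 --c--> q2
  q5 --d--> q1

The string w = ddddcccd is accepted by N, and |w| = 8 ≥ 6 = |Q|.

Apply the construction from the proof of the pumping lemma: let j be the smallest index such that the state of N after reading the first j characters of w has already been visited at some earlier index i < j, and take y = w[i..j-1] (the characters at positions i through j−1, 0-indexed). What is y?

Run of N on w = d d d d c c c d:
  step 0: q0  (start)
  step 1: q2  (read d: q0→q2)
  step 2: q5  (read d: q2→q5)
  step 3: q1  (read d: q5→q1)
  step 4: q3  (read d: q1→q3)
  step 5: q3  (read c: q3→q3)   ← first repeat (q3 seen earlier)
  step 6: q3  (read c: q3→q3)
  step 7: q3  (read c: q3→q3)
  step 8: q5  (read d: q3→q5)

So i = 4, j = 5, giving x = w[0:4] = dddd, y = w[4:5] = c, z = w[5:8] = ccd.
Check: |xy| = 5 ≤ 6 and |y| = 1 ≥ 1. Reading y takes N from q3 back to q3, so every xyⁱz is accepted.

c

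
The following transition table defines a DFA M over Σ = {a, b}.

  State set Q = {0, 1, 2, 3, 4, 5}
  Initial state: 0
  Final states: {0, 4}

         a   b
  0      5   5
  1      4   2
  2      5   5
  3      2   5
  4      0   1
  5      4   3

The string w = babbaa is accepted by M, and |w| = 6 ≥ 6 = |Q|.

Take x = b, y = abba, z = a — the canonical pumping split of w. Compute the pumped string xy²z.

babbaabbaa

xy^2z = b·abba·abba·a = babbaabbaa.
Reading y = abba takes M from 5 back to 5, so after x·y·y the machine is still in 5, and z then leads to the accepting state 4. Hence babbaabbaa ∈ L(M).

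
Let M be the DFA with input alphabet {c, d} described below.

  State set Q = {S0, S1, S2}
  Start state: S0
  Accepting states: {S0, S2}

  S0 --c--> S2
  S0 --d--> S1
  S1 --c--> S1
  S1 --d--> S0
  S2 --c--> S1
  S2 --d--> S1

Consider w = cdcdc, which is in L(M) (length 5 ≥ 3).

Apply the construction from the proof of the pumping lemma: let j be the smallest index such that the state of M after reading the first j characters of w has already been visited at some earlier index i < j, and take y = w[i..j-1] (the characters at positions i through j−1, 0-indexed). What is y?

c

Run of M on w = c d c d c:
  step 0: S0  (start)
  step 1: S2  (read c: S0→S2)
  step 2: S1  (read d: S2→S1)
  step 3: S1  (read c: S1→S1)   ← first repeat (S1 seen earlier)
  step 4: S0  (read d: S1→S0)
  step 5: S2  (read c: S0→S2)

So i = 2, j = 3, giving x = w[0:2] = cd, y = w[2:3] = c, z = w[3:5] = dc.
Check: |xy| = 3 ≤ 3 and |y| = 1 ≥ 1. Reading y takes M from S1 back to S1, so every xyⁱz is accepted.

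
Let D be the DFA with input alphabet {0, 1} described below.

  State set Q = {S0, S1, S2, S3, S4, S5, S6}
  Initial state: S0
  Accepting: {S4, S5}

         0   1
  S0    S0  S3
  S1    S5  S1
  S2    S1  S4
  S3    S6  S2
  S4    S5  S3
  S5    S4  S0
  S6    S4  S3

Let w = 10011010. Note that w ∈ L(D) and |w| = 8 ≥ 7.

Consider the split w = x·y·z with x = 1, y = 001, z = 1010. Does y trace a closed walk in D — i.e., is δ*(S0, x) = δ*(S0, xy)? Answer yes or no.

yes

Run of D on the first 4 characters of w = 1 0 0 1:
  step 0: S0  (start)
  step 1: S3  (read 1: S0→S3)
  step 2: S6  (read 0: S3→S6)
  step 3: S4  (read 0: S6→S4)
  step 4: S3  (read 1: S4→S3)

After x (step 1): S3. After xy (step 4): S3.
They match, so y = 001 drives D around a cycle from S3 back to itself; pumping y any number of times keeps D in S3 before reading z, and xyⁱz ∈ L(D) for every i ≥ 0.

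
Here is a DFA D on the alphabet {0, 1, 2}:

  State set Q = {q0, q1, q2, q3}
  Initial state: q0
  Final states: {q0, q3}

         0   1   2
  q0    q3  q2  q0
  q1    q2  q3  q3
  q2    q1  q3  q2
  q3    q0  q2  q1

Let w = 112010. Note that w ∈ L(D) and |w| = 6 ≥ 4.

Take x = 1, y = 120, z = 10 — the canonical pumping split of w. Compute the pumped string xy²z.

xy^2z = 1·120·120·10 = 112012010.
Reading y = 120 takes D from q2 back to q2, so after x·y·y the machine is still in q2, and z then leads to the accepting state q0. Hence 112012010 ∈ L(D).

112012010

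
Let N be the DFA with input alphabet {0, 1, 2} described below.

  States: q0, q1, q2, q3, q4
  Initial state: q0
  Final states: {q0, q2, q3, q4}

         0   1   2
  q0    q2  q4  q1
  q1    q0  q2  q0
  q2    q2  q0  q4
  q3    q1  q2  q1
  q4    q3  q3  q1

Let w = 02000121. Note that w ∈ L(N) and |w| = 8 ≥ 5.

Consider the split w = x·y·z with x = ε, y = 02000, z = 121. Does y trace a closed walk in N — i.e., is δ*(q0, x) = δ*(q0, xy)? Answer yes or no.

Run of N on the first 5 characters of w = 0 2 0 0 0:
  step 0: q0  (start)
  step 1: q2  (read 0: q0→q2)
  step 2: q4  (read 2: q2→q4)
  step 3: q3  (read 0: q4→q3)
  step 4: q1  (read 0: q3→q1)
  step 5: q0  (read 0: q1→q0)

After x (step 0): q0. After xy (step 5): q0.
They match, so y = 02000 drives N around a cycle from q0 back to itself; pumping y any number of times keeps N in q0 before reading z, and xyⁱz ∈ L(N) for every i ≥ 0.

yes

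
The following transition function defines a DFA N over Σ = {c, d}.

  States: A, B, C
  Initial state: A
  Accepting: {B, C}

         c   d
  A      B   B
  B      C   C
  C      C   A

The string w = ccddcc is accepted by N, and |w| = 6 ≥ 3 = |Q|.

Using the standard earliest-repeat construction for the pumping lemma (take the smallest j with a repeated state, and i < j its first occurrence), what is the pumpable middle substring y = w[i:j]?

State sequence: A -c-> B -c-> C -d-> A -d-> B -c-> C -c-> C
First repeat at step 3: A was already visited.

So i = 0, j = 3, giving x = w[0:0] = ε, y = w[0:3] = ccd, z = w[3:6] = dcc.
Check: |xy| = 3 ≤ 3 and |y| = 3 ≥ 1. Reading y takes N from A back to A, so every xyⁱz is accepted.
Since N has 3 states, any run of length ≥ 3 visits 3+1 states, so by pigeonhole some state repeats within the first 3 steps — that repeat gives the pumpable loop.

ccd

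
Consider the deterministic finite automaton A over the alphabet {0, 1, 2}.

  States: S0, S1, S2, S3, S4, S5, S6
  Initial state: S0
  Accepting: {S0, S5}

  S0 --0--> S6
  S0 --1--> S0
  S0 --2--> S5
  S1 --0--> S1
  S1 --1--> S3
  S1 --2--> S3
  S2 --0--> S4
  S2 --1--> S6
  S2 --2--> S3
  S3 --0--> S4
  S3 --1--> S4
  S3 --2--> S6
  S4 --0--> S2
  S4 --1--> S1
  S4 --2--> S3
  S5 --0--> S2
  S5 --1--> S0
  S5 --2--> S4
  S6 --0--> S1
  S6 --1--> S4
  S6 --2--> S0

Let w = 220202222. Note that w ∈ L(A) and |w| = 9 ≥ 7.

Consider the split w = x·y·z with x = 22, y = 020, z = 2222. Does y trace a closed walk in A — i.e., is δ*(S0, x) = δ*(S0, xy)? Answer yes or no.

yes

State sequence: S0 -2-> S5 -2-> S4 -0-> S2 -2-> S3 -0-> S4

After x (step 2): S4. After xy (step 5): S4.
They match, so y = 020 drives A around a cycle from S4 back to itself; pumping y any number of times keeps A in S4 before reading z, and xyⁱz ∈ L(A) for every i ≥ 0.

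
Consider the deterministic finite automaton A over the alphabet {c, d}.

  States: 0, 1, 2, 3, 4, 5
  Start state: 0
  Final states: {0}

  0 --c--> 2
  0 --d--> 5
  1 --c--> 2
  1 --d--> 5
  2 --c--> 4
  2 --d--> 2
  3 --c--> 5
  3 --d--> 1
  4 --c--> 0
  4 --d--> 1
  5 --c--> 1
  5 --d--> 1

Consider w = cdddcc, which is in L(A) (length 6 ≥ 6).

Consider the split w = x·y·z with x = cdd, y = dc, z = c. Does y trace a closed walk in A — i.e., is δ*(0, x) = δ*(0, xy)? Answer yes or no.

State sequence: 0 -c-> 2 -d-> 2 -d-> 2 -d-> 2 -c-> 4

After x (step 3): 2. After xy (step 5): 4.
They differ (2 ≠ 4), so y is not a cycle from the state after x; this split is not the one the pumping-lemma construction produces, and pumping y need not keep the string in L(A).

no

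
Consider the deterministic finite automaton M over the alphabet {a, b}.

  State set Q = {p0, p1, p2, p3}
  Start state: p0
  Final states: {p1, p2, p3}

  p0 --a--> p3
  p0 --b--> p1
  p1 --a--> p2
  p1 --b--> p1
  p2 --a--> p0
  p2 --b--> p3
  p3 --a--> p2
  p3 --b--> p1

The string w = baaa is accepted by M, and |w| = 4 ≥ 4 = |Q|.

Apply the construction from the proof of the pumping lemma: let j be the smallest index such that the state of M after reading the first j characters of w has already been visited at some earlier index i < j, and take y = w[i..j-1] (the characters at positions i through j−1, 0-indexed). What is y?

baa

Run of M on w = b a a a:
  step 0: p0  (start)
  step 1: p1  (read b: p0→p1)
  step 2: p2  (read a: p1→p2)
  step 3: p0  (read a: p2→p0)   ← first repeat (p0 seen earlier)
  step 4: p3  (read a: p0→p3)

So i = 0, j = 3, giving x = w[0:0] = ε, y = w[0:3] = baa, z = w[3:4] = a.
Check: |xy| = 3 ≤ 4 and |y| = 3 ≥ 1. Reading y takes M from p0 back to p0, so every xyⁱz is accepted.
With |Q| = 4, pigeonhole forces a state repeat no later than step 4; the substring read between the first and second visits to that state can be pumped.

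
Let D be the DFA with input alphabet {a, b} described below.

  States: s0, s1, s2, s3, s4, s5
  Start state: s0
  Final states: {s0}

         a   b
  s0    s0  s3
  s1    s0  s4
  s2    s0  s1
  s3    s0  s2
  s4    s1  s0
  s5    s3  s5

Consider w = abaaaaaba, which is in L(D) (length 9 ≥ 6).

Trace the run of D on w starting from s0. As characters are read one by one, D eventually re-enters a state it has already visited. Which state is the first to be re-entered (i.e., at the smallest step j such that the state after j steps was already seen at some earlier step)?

State sequence: s0 -a-> s0 -b-> s3 -a-> s0 -a-> s0 -a-> s0 -a-> s0 -a-> s0 -b-> s3 -a-> s0
First repeat at step 1: s0 was already visited.

The earliest repeat is at step j = 1: D is in s0, which it already visited at step i = 0.
With |Q| = 6, pigeonhole forces a state repeat no later than step 6; the substring read between the first and second visits to that state can be pumped.

s0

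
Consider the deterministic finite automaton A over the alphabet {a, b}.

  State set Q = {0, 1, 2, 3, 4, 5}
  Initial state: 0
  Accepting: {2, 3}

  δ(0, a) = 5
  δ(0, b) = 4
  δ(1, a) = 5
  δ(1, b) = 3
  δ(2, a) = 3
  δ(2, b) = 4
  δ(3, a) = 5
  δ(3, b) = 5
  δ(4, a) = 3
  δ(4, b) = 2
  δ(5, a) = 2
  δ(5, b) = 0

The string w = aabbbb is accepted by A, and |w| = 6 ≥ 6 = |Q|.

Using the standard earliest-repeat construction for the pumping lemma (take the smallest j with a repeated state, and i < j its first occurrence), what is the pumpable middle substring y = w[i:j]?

Run of A on w = a a b b b b:
  step 0: 0  (start)
  step 1: 5  (read a: 0→5)
  step 2: 2  (read a: 5→2)
  step 3: 4  (read b: 2→4)
  step 4: 2  (read b: 4→2)   ← first repeat (2 seen earlier)
  step 5: 4  (read b: 2→4)
  step 6: 2  (read b: 4→2)

So i = 2, j = 4, giving x = w[0:2] = aa, y = w[2:4] = bb, z = w[4:6] = bb.
Check: |xy| = 4 ≤ 6 and |y| = 2 ≥ 1. Reading y takes A from 2 back to 2, so every xyⁱz is accepted.

bb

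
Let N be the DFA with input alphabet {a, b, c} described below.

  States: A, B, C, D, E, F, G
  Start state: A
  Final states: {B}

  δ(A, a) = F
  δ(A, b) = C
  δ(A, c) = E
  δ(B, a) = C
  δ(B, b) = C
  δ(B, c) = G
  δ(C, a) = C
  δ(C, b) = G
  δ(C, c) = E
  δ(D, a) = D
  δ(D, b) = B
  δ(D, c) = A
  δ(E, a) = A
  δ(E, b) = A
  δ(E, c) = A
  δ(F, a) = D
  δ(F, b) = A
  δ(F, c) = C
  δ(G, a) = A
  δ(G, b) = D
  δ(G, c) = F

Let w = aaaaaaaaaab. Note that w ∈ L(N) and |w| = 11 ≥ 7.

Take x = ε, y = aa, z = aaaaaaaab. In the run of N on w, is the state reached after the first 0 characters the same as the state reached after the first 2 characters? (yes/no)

State sequence: A -a-> F -a-> D

After x (step 0): A. After xy (step 2): D.
They differ (A ≠ D), so y is not a cycle from the state after x; this split is not the one the pumping-lemma construction produces, and pumping y need not keep the string in L(N).

no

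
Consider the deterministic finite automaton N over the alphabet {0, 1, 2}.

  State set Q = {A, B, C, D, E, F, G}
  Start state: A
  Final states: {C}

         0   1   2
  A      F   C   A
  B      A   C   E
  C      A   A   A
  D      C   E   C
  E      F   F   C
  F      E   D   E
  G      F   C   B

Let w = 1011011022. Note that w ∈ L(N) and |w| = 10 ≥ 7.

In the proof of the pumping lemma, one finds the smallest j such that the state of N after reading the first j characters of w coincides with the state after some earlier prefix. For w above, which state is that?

A

State sequence: A -1-> C -0-> A -1-> C -1-> A -0-> F -1-> D -1-> E -0-> F -2-> E -2-> C
First repeat at step 2: A was already visited.

The earliest repeat is at step j = 2: N is in A, which it already visited at step i = 0.
Since N has 7 states, any run of length ≥ 7 visits 7+1 states, so by pigeonhole some state repeats within the first 7 steps — that repeat gives the pumpable loop.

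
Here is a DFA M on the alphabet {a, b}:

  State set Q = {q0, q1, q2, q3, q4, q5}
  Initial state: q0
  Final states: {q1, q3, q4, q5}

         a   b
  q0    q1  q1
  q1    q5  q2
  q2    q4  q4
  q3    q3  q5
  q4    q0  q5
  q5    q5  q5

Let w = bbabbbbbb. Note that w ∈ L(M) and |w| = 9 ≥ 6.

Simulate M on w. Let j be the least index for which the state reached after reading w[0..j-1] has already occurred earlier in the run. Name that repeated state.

State sequence: q0 -b-> q1 -b-> q2 -a-> q4 -b-> q5 -b-> q5 -b-> q5 -b-> q5 -b-> q5 -b-> q5
First repeat at step 5: q5 was already visited.

The earliest repeat is at step j = 5: M is in q5, which it already visited at step i = 4.
With |Q| = 6, pigeonhole forces a state repeat no later than step 6; the substring read between the first and second visits to that state can be pumped.

q5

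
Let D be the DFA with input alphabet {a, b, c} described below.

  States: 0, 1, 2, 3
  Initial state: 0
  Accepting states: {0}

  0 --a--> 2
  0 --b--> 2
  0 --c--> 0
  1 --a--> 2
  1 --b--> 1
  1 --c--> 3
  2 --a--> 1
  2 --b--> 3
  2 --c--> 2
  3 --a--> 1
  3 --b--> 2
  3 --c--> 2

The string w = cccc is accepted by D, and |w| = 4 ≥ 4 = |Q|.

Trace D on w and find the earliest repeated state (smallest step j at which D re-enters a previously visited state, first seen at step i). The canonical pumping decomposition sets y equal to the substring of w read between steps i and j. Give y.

c

Run of D on w = c c c c:
  step 0: 0  (start)
  step 1: 0  (read c: 0→0)   ← first repeat (0 seen earlier)
  step 2: 0  (read c: 0→0)
  step 3: 0  (read c: 0→0)
  step 4: 0  (read c: 0→0)

So i = 0, j = 1, giving x = w[0:0] = ε, y = w[0:1] = c, z = w[1:4] = ccc.
Check: |xy| = 1 ≤ 4 and |y| = 1 ≥ 1. Reading y takes D from 0 back to 0, so every xyⁱz is accepted.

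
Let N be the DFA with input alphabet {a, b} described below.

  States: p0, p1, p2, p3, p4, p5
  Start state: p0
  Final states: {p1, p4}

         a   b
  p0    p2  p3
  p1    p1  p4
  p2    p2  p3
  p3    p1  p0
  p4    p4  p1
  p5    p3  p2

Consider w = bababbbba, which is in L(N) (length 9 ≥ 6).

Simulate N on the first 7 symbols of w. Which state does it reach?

p1

Run of N on the first 7 characters of w = b a b a b b b:
  step 0: p0  (start)
  step 1: p3  (read b: p0→p3)
  step 2: p1  (read a: p3→p1)
  step 3: p4  (read b: p1→p4)
  step 4: p4  (read a: p4→p4)
  step 5: p1  (read b: p4→p1)
  step 6: p4  (read b: p1→p4)
  step 7: p1  (read b: p4→p1)

After reading 7 characters, N is in state p1.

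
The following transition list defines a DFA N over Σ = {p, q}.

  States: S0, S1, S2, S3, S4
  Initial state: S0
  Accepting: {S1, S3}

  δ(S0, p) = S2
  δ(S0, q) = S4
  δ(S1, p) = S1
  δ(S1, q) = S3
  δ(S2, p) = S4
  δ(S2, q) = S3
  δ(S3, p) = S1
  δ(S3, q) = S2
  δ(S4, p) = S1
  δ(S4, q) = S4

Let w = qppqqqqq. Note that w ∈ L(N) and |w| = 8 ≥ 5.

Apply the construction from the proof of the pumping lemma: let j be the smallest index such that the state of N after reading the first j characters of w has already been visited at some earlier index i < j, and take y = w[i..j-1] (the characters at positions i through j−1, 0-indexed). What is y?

Run of N on w = q p p q q q q q:
  step 0: S0  (start)
  step 1: S4  (read q: S0→S4)
  step 2: S1  (read p: S4→S1)
  step 3: S1  (read p: S1→S1)   ← first repeat (S1 seen earlier)
  step 4: S3  (read q: S1→S3)
  step 5: S2  (read q: S3→S2)
  step 6: S3  (read q: S2→S3)
  step 7: S2  (read q: S3→S2)
  step 8: S3  (read q: S2→S3)

So i = 2, j = 3, giving x = w[0:2] = qp, y = w[2:3] = p, z = w[3:8] = qqqqq.
Check: |xy| = 3 ≤ 5 and |y| = 1 ≥ 1. Reading y takes N from S1 back to S1, so every xyⁱz is accepted.
Since N has 5 states, any run of length ≥ 5 visits 5+1 states, so by pigeonhole some state repeats within the first 5 steps — that repeat gives the pumpable loop.

p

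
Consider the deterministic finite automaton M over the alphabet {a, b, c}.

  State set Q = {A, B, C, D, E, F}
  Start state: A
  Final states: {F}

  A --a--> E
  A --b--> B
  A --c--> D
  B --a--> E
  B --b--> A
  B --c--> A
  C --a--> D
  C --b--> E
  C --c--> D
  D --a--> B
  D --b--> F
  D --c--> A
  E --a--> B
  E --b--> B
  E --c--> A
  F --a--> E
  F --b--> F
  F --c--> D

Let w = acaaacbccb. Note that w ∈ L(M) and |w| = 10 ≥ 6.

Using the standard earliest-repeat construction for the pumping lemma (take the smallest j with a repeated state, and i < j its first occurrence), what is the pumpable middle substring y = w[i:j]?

State sequence: A -a-> E -c-> A -a-> E -a-> B -a-> E -c-> A -b-> B -c-> A -c-> D -b-> F
First repeat at step 2: A was already visited.

So i = 0, j = 2, giving x = w[0:0] = ε, y = w[0:2] = ac, z = w[2:10] = aaacbccb.
Check: |xy| = 2 ≤ 6 and |y| = 2 ≥ 1. Reading y takes M from A back to A, so every xyⁱz is accepted.

ac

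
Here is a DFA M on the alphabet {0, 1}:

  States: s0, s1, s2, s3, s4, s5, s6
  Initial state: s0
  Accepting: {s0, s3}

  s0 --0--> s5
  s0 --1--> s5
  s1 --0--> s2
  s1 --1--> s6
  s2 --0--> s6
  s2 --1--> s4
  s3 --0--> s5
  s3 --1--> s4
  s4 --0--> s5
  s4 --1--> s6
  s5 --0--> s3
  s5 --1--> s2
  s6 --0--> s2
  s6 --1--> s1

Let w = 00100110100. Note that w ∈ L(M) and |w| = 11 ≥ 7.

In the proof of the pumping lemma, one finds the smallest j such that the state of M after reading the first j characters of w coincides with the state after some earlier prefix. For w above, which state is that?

s5

Run of M on w = 0 0 1 0 0 1 1 0 1 0 0:
  step 0: s0  (start)
  step 1: s5  (read 0: s0→s5)
  step 2: s3  (read 0: s5→s3)
  step 3: s4  (read 1: s3→s4)
  step 4: s5  (read 0: s4→s5)   ← first repeat (s5 seen earlier)
  step 5: s3  (read 0: s5→s3)
  step 6: s4  (read 1: s3→s4)
  step 7: s6  (read 1: s4→s6)
  step 8: s2  (read 0: s6→s2)
  step 9: s4  (read 1: s2→s4)
  step 10: s5  (read 0: s4→s5)
  step 11: s3  (read 0: s5→s3)

The earliest repeat is at step j = 4: M is in s5, which it already visited at step i = 1.
Since M has 7 states, any run of length ≥ 7 visits 7+1 states, so by pigeonhole some state repeats within the first 7 steps — that repeat gives the pumpable loop.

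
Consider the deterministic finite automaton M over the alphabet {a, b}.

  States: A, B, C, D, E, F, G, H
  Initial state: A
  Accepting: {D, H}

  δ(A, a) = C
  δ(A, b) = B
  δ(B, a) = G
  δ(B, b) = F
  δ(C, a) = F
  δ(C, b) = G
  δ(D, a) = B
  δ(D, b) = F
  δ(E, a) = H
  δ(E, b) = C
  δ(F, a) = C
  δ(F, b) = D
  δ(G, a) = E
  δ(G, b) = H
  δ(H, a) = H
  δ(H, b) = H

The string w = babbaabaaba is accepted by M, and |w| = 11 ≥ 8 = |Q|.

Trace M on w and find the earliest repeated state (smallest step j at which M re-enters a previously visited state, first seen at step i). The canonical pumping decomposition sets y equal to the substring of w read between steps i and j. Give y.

b

Run of M on w = b a b b a a b a a b a:
  step 0: A  (start)
  step 1: B  (read b: A→B)
  step 2: G  (read a: B→G)
  step 3: H  (read b: G→H)
  step 4: H  (read b: H→H)   ← first repeat (H seen earlier)
  step 5: H  (read a: H→H)
  step 6: H  (read a: H→H)
  step 7: H  (read b: H→H)
  step 8: H  (read a: H→H)
  step 9: H  (read a: H→H)
  step 10: H  (read b: H→H)
  step 11: H  (read a: H→H)

So i = 3, j = 4, giving x = w[0:3] = bab, y = w[3:4] = b, z = w[4:11] = aabaaba.
Check: |xy| = 4 ≤ 8 and |y| = 1 ≥ 1. Reading y takes M from H back to H, so every xyⁱz is accepted.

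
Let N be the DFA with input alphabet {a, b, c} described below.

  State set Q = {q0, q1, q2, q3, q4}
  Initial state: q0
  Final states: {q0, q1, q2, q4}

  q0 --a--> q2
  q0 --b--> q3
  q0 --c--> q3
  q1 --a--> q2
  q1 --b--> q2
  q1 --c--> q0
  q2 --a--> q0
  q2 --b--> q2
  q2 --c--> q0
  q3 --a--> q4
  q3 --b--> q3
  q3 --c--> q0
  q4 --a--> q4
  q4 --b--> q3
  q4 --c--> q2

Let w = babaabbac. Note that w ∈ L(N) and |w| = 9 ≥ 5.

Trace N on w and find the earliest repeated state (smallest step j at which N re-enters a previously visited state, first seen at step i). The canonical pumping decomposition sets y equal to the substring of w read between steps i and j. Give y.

Run of N on w = b a b a a b b a c:
  step 0: q0  (start)
  step 1: q3  (read b: q0→q3)
  step 2: q4  (read a: q3→q4)
  step 3: q3  (read b: q4→q3)   ← first repeat (q3 seen earlier)
  step 4: q4  (read a: q3→q4)
  step 5: q4  (read a: q4→q4)
  step 6: q3  (read b: q4→q3)
  step 7: q3  (read b: q3→q3)
  step 8: q4  (read a: q3→q4)
  step 9: q2  (read c: q4→q2)

So i = 1, j = 3, giving x = w[0:1] = b, y = w[1:3] = ab, z = w[3:9] = aabbac.
Check: |xy| = 3 ≤ 5 and |y| = 2 ≥ 1. Reading y takes N from q3 back to q3, so every xyⁱz is accepted.

ab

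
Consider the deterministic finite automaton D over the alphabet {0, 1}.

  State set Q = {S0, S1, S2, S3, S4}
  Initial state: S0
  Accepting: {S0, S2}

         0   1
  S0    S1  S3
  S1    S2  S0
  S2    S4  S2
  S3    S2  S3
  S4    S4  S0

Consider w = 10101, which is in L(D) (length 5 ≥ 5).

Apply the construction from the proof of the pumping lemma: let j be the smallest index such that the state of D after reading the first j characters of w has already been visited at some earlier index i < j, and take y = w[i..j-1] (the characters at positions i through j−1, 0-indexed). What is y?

1

Run of D on w = 1 0 1 0 1:
  step 0: S0  (start)
  step 1: S3  (read 1: S0→S3)
  step 2: S2  (read 0: S3→S2)
  step 3: S2  (read 1: S2→S2)   ← first repeat (S2 seen earlier)
  step 4: S4  (read 0: S2→S4)
  step 5: S0  (read 1: S4→S0)

So i = 2, j = 3, giving x = w[0:2] = 10, y = w[2:3] = 1, z = w[3:5] = 01.
Check: |xy| = 3 ≤ 5 and |y| = 1 ≥ 1. Reading y takes D from S2 back to S2, so every xyⁱz is accepted.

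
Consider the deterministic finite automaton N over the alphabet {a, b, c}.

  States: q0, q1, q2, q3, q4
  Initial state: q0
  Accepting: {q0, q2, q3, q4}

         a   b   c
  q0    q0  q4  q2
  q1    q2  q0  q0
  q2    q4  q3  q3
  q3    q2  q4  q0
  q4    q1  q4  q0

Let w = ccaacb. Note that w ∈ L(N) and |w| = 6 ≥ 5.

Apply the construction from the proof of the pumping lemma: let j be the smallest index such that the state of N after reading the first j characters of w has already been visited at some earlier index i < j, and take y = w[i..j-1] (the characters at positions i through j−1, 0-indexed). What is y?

State sequence: q0 -c-> q2 -c-> q3 -a-> q2 -a-> q4 -c-> q0 -b-> q4
First repeat at step 3: q2 was already visited.

So i = 1, j = 3, giving x = w[0:1] = c, y = w[1:3] = ca, z = w[3:6] = acb.
Check: |xy| = 3 ≤ 5 and |y| = 2 ≥ 1. Reading y takes N from q2 back to q2, so every xyⁱz is accepted.

ca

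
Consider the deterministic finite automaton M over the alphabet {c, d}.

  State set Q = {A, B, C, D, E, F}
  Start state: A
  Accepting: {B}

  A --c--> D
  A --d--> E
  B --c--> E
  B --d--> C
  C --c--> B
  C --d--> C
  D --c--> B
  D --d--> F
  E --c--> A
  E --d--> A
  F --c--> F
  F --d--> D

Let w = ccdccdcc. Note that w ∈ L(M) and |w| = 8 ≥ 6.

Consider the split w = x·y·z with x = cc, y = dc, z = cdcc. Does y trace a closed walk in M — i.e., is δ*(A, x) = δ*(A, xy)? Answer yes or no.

yes

Run of M on the first 4 characters of w = c c d c:
  step 0: A  (start)
  step 1: D  (read c: A→D)
  step 2: B  (read c: D→B)
  step 3: C  (read d: B→C)
  step 4: B  (read c: C→B)

After x (step 2): B. After xy (step 4): B.
They match, so y = dc drives M around a cycle from B back to itself; pumping y any number of times keeps M in B before reading z, and xyⁱz ∈ L(M) for every i ≥ 0.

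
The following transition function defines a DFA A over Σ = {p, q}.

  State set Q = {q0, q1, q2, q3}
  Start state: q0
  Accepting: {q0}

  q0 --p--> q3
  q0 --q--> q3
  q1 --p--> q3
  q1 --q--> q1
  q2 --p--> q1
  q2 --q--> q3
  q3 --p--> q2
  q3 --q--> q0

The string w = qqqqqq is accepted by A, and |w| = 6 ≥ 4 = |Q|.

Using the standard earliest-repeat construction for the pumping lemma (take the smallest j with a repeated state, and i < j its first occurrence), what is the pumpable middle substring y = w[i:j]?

qq

State sequence: q0 -q-> q3 -q-> q0 -q-> q3 -q-> q0 -q-> q3 -q-> q0
First repeat at step 2: q0 was already visited.

So i = 0, j = 2, giving x = w[0:0] = ε, y = w[0:2] = qq, z = w[2:6] = qqqq.
Check: |xy| = 2 ≤ 4 and |y| = 2 ≥ 1. Reading y takes A from q0 back to q0, so every xyⁱz is accepted.
Pumping length from the standard proof: p = 4 (the number of states). The repeated state found above gives |xy| = j ≤ 4 and |y| = j − i ≥ 1.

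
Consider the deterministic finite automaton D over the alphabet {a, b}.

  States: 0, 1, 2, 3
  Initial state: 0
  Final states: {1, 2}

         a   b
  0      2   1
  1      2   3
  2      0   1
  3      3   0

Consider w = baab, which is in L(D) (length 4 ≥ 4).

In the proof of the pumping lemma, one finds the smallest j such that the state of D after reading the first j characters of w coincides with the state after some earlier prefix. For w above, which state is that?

Run of D on w = b a a b:
  step 0: 0  (start)
  step 1: 1  (read b: 0→1)
  step 2: 2  (read a: 1→2)
  step 3: 0  (read a: 2→0)   ← first repeat (0 seen earlier)
  step 4: 1  (read b: 0→1)

The earliest repeat is at step j = 3: D is in 0, which it already visited at step i = 0.

0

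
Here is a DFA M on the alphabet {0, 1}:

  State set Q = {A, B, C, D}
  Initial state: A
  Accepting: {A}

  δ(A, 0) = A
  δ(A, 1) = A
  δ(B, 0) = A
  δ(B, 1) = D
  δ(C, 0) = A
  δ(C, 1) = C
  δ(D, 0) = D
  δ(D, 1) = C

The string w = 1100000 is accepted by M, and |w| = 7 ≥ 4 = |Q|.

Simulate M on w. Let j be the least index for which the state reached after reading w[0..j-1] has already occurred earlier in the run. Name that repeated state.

A

State sequence: A -1-> A -1-> A -0-> A -0-> A -0-> A -0-> A -0-> A
First repeat at step 1: A was already visited.

The earliest repeat is at step j = 1: M is in A, which it already visited at step i = 0.
Since M has 4 states, any run of length ≥ 4 visits 4+1 states, so by pigeonhole some state repeats within the first 4 steps — that repeat gives the pumpable loop.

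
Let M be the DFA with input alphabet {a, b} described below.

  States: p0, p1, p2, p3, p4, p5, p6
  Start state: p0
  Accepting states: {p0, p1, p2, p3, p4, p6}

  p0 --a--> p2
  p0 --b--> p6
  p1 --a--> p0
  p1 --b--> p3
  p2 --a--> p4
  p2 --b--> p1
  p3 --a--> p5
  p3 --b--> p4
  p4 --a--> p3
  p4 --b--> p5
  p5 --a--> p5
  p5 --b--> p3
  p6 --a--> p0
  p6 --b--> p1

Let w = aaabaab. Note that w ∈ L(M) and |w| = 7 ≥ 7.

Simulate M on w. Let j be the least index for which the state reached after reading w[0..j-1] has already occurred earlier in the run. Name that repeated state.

State sequence: p0 -a-> p2 -a-> p4 -a-> p3 -b-> p4 -a-> p3 -a-> p5 -b-> p3
First repeat at step 4: p4 was already visited.

The earliest repeat is at step j = 4: M is in p4, which it already visited at step i = 2.

p4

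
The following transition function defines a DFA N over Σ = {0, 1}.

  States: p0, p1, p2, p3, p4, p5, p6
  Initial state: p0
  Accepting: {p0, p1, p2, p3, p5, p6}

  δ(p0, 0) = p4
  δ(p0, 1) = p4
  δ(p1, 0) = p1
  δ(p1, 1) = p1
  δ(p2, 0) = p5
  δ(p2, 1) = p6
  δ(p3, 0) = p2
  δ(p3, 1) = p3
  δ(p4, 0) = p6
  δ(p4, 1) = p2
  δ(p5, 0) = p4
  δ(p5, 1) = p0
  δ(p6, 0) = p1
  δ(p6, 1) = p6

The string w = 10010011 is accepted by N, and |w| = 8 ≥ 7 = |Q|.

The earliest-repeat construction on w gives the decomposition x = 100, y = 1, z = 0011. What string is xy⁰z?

1000011

xy⁰z = xz = 100·0011 = 1000011.
Reading y = 1 takes N from p1 back to p1, so after x the machine is still in p1, and z then leads to the accepting state p1. Hence 1000011 ∈ L(N).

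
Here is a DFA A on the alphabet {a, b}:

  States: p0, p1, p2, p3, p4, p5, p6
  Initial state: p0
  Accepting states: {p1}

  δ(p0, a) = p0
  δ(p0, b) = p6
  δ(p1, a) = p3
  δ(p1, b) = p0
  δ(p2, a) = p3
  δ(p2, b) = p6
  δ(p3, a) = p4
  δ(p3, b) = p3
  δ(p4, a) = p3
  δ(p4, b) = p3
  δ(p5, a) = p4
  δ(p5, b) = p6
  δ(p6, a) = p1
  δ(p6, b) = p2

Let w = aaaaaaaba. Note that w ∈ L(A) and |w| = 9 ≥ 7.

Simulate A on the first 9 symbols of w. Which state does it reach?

State sequence: p0 -a-> p0 -a-> p0 -a-> p0 -a-> p0 -a-> p0 -a-> p0 -a-> p0 -b-> p6 -a-> p1

After reading 9 characters, A is in state p1.
(This kind of state-tracing is the core of the pumping-lemma construction: with 7 states, pigeonhole forces a repeat within the first 7 steps.)

p1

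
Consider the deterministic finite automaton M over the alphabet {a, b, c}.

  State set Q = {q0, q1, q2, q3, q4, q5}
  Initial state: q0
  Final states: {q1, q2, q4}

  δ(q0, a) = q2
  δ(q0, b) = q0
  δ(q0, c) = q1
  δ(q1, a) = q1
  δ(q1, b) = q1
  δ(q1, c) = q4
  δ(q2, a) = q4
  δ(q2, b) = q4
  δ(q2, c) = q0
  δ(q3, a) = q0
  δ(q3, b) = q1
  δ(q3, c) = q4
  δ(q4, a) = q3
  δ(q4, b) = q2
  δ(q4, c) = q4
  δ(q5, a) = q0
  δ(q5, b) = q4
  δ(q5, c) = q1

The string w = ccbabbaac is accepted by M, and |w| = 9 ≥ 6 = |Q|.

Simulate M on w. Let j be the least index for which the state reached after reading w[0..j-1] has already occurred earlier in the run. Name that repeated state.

q4

State sequence: q0 -c-> q1 -c-> q4 -b-> q2 -a-> q4 -b-> q2 -b-> q4 -a-> q3 -a-> q0 -c-> q1
First repeat at step 4: q4 was already visited.

The earliest repeat is at step j = 4: M is in q4, which it already visited at step i = 2.
Pumping length from the standard proof: p = 6 (the number of states). The repeated state found above gives |xy| = j ≤ 6 and |y| = j − i ≥ 1.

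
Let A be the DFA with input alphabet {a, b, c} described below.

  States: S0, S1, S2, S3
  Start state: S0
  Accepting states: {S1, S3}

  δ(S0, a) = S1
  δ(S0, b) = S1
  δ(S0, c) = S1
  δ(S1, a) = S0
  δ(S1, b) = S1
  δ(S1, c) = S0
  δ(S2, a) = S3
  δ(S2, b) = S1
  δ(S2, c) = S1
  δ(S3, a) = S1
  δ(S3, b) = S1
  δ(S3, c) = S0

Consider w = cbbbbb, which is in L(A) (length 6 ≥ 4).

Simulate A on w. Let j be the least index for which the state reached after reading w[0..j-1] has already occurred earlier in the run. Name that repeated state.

Run of A on w = c b b b b b:
  step 0: S0  (start)
  step 1: S1  (read c: S0→S1)
  step 2: S1  (read b: S1→S1)   ← first repeat (S1 seen earlier)
  step 3: S1  (read b: S1→S1)
  step 4: S1  (read b: S1→S1)
  step 5: S1  (read b: S1→S1)
  step 6: S1  (read b: S1→S1)

The earliest repeat is at step j = 2: A is in S1, which it already visited at step i = 1.
With |Q| = 4, pigeonhole forces a state repeat no later than step 4; the substring read between the first and second visits to that state can be pumped.

S1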